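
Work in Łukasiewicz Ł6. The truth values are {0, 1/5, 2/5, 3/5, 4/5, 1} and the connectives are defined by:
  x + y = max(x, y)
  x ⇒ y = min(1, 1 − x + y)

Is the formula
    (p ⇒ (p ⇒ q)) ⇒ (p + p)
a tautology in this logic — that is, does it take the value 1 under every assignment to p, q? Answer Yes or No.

No

Counterexample: take p = 0, q = 0.
p ⇒ q = 0 ⇒ 0 = 1
p ⇒ (p ⇒ q) = 0 ⇒ 1 = 1
p + p = 0 + 0 = 0
(p ⇒ (p ⇒ q)) ⇒ (p + p) = 1 ⇒ 0 = 0
This gives 0 ≠ 1.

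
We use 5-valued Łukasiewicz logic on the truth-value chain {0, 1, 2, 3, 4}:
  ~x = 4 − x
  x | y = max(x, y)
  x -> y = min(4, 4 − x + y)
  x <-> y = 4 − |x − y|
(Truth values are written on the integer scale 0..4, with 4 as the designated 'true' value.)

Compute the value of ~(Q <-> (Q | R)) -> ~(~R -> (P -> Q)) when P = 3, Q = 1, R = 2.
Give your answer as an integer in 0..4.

Q | R = 1 | 2 = 2
Q <-> (Q | R) = 1 <-> 2 = 3
~(Q <-> (Q | R)) = ~3 = 1
~R = ~2 = 2
P -> Q = 3 -> 1 = 2
~R -> (P -> Q) = 2 -> 2 = 4
~(~R -> (P -> Q)) = ~4 = 0
~(Q <-> (Q | R)) -> ~(~R -> (P -> Q)) = 1 -> 0 = 3

3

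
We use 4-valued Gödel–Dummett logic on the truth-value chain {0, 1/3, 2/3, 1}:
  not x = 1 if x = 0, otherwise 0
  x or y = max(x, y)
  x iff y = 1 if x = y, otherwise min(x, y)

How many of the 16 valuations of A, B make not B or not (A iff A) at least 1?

A = 0, B = 0 ↦ 1  ≥
A = 0, B = 1/3 ↦ 0  <
A = 0, B = 2/3 ↦ 0  <
A = 0, B = 1 ↦ 0  <
A = 1/3, B = 0 ↦ 1  ≥
A = 1/3, B = 1/3 ↦ 0  <
A = 1/3, B = 2/3 ↦ 0  <
A = 1/3, B = 1 ↦ 0  <
A = 2/3, B = 0 ↦ 1  ≥
A = 2/3, B = 1/3 ↦ 0  <
A = 2/3, B = 2/3 ↦ 0  <
A = 2/3, B = 1 ↦ 0  <
A = 1, B = 0 ↦ 1  ≥
A = 1, B = 1/3 ↦ 0  <
A = 1, B = 2/3 ↦ 0  <
A = 1, B = 1 ↦ 0  <
So 4 of the 16 assignments meet the threshold.

4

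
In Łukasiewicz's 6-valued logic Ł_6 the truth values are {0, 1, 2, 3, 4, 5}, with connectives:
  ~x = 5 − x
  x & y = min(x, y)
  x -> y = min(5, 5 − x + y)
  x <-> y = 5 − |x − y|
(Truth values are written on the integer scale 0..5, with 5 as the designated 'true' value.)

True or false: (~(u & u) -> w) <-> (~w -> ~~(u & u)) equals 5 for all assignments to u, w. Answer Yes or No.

At u = 4, w = 1, for instance:
u & u = 4 & 4 = 4
~(u & u) = ~4 = 1
~(u & u) -> w = 1 -> 1 = 5
~w = ~1 = 4
~~(u & u) = ~1 = 4
~w -> ~~(u & u) = 4 -> 4 = 5
(~(u & u) -> w) <-> (~w -> ~~(u & u)) = 5 <-> 5 = 5
and checking the remaining 35 assignments likewise gives ≥ 5 in every case.

Yes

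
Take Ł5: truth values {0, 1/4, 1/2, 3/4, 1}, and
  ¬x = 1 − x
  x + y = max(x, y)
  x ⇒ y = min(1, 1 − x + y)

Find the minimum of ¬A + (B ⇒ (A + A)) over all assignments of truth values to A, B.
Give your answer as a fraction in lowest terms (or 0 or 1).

Take A = 1/2, B = 1:
¬A = ¬1/2 = 1/2
A + A = 1/2 + 1/2 = 1/2
B ⇒ (A + A) = 1 ⇒ 1/2 = 1/2
¬A + (B ⇒ (A + A)) = 1/2 + 1/2 = 1/2
No assignment yields a value below 1/2, so this is the minimum.

1/2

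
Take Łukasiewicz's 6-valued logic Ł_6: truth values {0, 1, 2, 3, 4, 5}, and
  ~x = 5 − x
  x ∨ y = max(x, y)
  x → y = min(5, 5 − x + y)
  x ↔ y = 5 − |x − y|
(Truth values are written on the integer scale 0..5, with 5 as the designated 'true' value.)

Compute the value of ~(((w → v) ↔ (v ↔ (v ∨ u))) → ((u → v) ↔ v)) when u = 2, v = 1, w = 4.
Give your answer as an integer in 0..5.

w → v = 4 → 1 = 2
v ∨ u = 1 ∨ 2 = 2
v ↔ (v ∨ u) = 1 ↔ 2 = 4
(w → v) ↔ (v ↔ (v ∨ u)) = 2 ↔ 4 = 3
u → v = 2 → 1 = 4
(u → v) ↔ v = 4 ↔ 1 = 2
((w → v) ↔ (v ↔ (v ∨ u))) → ((u → v) ↔ v) = 3 → 2 = 4
~(((w → v) ↔ (v ↔ (v ∨ u))) → ((u → v) ↔ v)) = ~4 = 1

1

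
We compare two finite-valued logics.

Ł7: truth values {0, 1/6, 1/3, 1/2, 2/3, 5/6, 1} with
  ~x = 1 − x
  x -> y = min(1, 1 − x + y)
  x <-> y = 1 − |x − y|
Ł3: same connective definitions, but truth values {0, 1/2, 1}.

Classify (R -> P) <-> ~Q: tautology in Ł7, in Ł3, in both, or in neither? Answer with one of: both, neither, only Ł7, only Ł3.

neither

In Ł7: at P = 0, Q = 0, R = 1/6 the value is 5/6 — not a tautology.
In Ł3: at P = 0, Q = 0, R = 1/2 the value is 1/2 — not a tautology.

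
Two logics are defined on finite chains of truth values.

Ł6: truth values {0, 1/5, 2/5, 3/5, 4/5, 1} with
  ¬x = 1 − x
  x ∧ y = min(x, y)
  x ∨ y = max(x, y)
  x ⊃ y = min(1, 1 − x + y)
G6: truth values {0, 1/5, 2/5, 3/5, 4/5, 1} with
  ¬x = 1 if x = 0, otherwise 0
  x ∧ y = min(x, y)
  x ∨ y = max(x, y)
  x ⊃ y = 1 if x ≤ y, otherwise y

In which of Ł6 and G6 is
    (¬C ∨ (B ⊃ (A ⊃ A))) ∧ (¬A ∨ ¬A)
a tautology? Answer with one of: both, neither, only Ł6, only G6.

neither

In Ł6: at A = 1/5, B = 0, C = 0 the value is 4/5 — not a tautology.
In G6: at A = 1/5, B = 0, C = 0 the value is 0 — not a tautology.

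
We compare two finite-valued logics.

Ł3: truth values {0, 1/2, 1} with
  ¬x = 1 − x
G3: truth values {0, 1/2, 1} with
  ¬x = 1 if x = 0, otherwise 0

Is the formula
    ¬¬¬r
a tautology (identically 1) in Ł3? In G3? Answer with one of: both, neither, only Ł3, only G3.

neither

In Ł3: at r = 1/2 the value is 1/2 — not a tautology.
In G3: at r = 1/2 the value is 0 — not a tautology.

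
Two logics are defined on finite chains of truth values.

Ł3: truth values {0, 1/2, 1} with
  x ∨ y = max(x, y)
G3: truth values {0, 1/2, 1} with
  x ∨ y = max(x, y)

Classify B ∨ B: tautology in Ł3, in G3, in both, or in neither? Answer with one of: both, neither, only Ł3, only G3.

neither

In Ł3: at B = 0 the value is 0 — not a tautology.
In G3: at B = 0 the value is 0 — not a tautology.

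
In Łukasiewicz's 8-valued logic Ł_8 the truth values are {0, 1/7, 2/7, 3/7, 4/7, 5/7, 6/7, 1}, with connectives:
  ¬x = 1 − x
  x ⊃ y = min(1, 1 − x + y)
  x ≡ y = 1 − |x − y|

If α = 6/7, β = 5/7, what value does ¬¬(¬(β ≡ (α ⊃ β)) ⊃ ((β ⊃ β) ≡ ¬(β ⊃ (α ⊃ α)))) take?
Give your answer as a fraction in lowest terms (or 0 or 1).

α ⊃ β = 6/7 ⊃ 5/7 = 6/7
β ≡ (α ⊃ β) = 5/7 ≡ 6/7 = 6/7
¬(β ≡ (α ⊃ β)) = ¬6/7 = 1/7
β ⊃ β = 5/7 ⊃ 5/7 = 1
α ⊃ α = 6/7 ⊃ 6/7 = 1
β ⊃ (α ⊃ α) = 5/7 ⊃ 1 = 1
¬(β ⊃ (α ⊃ α)) = ¬1 = 0
(β ⊃ β) ≡ ¬(β ⊃ (α ⊃ α)) = 1 ≡ 0 = 0
¬(β ≡ (α ⊃ β)) ⊃ ((β ⊃ β) ≡ ¬(β ⊃ (α ⊃ α))) = 1/7 ⊃ 0 = 6/7
¬(¬(β ≡ (α ⊃ β)) ⊃ ((β ⊃ β) ≡ ¬(β ⊃ (α ⊃ α)))) = ¬6/7 = 1/7
¬¬(¬(β ≡ (α ⊃ β)) ⊃ ((β ⊃ β) ≡ ¬(β ⊃ (α ⊃ α)))) = ¬1/7 = 6/7

6/7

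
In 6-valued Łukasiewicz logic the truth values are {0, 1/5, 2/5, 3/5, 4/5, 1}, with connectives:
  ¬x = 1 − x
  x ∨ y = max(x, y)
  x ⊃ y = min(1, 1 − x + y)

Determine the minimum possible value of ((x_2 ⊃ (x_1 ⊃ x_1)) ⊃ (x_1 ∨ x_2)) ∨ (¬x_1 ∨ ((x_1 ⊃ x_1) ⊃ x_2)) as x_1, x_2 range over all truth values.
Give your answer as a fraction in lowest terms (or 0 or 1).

3/5

Take x_1 = 2/5, x_2 = 0:
x_1 ⊃ x_1 = 2/5 ⊃ 2/5 = 1
x_2 ⊃ (x_1 ⊃ x_1) = 0 ⊃ 1 = 1
x_1 ∨ x_2 = 2/5 ∨ 0 = 2/5
(x_2 ⊃ (x_1 ⊃ x_1)) ⊃ (x_1 ∨ x_2) = 1 ⊃ 2/5 = 2/5
¬x_1 = ¬2/5 = 3/5
x_1 ⊃ x_1 = 2/5 ⊃ 2/5 = 1
(x_1 ⊃ x_1) ⊃ x_2 = 1 ⊃ 0 = 0
¬x_1 ∨ ((x_1 ⊃ x_1) ⊃ x_2) = 3/5 ∨ 0 = 3/5
((x_2 ⊃ (x_1 ⊃ x_1)) ⊃ (x_1 ∨ x_2)) ∨ (¬x_1 ∨ ((x_1 ⊃ x_1) ⊃ x_2)) = 2/5 ∨ 3/5 = 3/5
No assignment yields a value below 3/5, so this is the minimum.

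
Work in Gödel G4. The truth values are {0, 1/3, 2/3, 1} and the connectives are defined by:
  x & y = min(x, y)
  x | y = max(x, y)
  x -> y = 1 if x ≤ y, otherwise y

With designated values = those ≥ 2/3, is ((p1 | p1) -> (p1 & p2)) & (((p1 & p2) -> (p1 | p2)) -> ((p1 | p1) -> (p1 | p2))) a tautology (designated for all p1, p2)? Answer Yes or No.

No

Counterexample: take p1 = 1/3, p2 = 0.
p1 | p1 = 1/3 | 1/3 = 1/3
p1 & p2 = 1/3 & 0 = 0
(p1 | p1) -> (p1 & p2) = 1/3 -> 0 = 0
p1 | p2 = 1/3 | 0 = 1/3
(p1 & p2) -> (p1 | p2) = 0 -> 1/3 = 1
(p1 | p1) -> (p1 | p2) = 1/3 -> 1/3 = 1
((p1 & p2) -> (p1 | p2)) -> ((p1 | p1) -> (p1 | p2)) = 1 -> 1 = 1
((p1 | p1) -> (p1 & p2)) & (((p1 & p2) -> (p1 | p2)) -> ((p1 | p1) -> (p1 | p2))) = 0 & 1 = 0
This gives 0, which is below 2/3.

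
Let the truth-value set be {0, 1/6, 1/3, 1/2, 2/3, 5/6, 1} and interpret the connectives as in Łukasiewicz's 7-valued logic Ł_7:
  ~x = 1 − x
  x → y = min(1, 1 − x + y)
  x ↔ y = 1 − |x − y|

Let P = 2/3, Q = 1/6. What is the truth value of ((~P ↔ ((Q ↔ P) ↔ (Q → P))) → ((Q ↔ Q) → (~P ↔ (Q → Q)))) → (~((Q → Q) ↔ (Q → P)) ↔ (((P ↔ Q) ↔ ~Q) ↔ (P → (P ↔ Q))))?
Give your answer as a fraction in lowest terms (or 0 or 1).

2/3

~P = ~2/3 = 1/3
Q ↔ P = 1/6 ↔ 2/3 = 1/2
Q → P = 1/6 → 2/3 = 1
(Q ↔ P) ↔ (Q → P) = 1/2 ↔ 1 = 1/2
~P ↔ ((Q ↔ P) ↔ (Q → P)) = 1/3 ↔ 1/2 = 5/6
Q ↔ Q = 1/6 ↔ 1/6 = 1
~P = ~2/3 = 1/3
Q → Q = 1/6 → 1/6 = 1
~P ↔ (Q → Q) = 1/3 ↔ 1 = 1/3
(Q ↔ Q) → (~P ↔ (Q → Q)) = 1 → 1/3 = 1/3
(~P ↔ ((Q ↔ P) ↔ (Q → P))) → ((Q ↔ Q) → (~P ↔ (Q → Q))) = 5/6 → 1/3 = 1/2
Q → Q = 1/6 → 1/6 = 1
Q → P = 1/6 → 2/3 = 1
(Q → Q) ↔ (Q → P) = 1 ↔ 1 = 1
~((Q → Q) ↔ (Q → P)) = ~1 = 0
P ↔ Q = 2/3 ↔ 1/6 = 1/2
~Q = ~1/6 = 5/6
(P ↔ Q) ↔ ~Q = 1/2 ↔ 5/6 = 2/3
P ↔ Q = 2/3 ↔ 1/6 = 1/2
P → (P ↔ Q) = 2/3 → 1/2 = 5/6
((P ↔ Q) ↔ ~Q) ↔ (P → (P ↔ Q)) = 2/3 ↔ 5/6 = 5/6
~((Q → Q) ↔ (Q → P)) ↔ (((P ↔ Q) ↔ ~Q) ↔ (P → (P ↔ Q))) = 0 ↔ 5/6 = 1/6
((~P ↔ ((Q ↔ P) ↔ (Q → P))) → ((Q ↔ Q) → (~P ↔ (Q → Q)))) → (~((Q → Q) ↔ (Q → P)) ↔ (((P ↔ Q) ↔ ~Q) ↔ (P → (P ↔ Q)))) = 1/2 → 1/6 = 2/3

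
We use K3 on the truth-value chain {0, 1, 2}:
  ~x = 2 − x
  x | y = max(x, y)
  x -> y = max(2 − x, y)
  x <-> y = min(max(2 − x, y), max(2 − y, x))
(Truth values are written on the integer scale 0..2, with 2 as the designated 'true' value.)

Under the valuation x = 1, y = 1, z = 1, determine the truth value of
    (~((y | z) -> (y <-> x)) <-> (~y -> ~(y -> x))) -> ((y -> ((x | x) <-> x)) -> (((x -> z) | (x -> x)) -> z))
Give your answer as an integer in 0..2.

1

y | z = 1 | 1 = 1
y <-> x = 1 <-> 1 = 1
(y | z) -> (y <-> x) = 1 -> 1 = 1
~((y | z) -> (y <-> x)) = ~1 = 1
~y = ~1 = 1
y -> x = 1 -> 1 = 1
~(y -> x) = ~1 = 1
~y -> ~(y -> x) = 1 -> 1 = 1
~((y | z) -> (y <-> x)) <-> (~y -> ~(y -> x)) = 1 <-> 1 = 1
x | x = 1 | 1 = 1
(x | x) <-> x = 1 <-> 1 = 1
y -> ((x | x) <-> x) = 1 -> 1 = 1
x -> z = 1 -> 1 = 1
x -> x = 1 -> 1 = 1
(x -> z) | (x -> x) = 1 | 1 = 1
((x -> z) | (x -> x)) -> z = 1 -> 1 = 1
(y -> ((x | x) <-> x)) -> (((x -> z) | (x -> x)) -> z) = 1 -> 1 = 1
(~((y | z) -> (y <-> x)) <-> (~y -> ~(y -> x))) -> ((y -> ((x | x) <-> x)) -> (((x -> z) | (x -> x)) -> z)) = 1 -> 1 = 1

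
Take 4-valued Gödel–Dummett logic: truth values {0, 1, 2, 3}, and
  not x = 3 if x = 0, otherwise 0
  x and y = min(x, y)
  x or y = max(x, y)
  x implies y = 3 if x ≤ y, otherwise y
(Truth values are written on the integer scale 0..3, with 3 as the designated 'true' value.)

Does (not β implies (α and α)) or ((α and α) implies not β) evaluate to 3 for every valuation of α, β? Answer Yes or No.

Yes

α = 0, β = 0 ↦ 3
α = 0, β = 1 ↦ 3
α = 0, β = 2 ↦ 3
α = 0, β = 3 ↦ 3
α = 1, β = 0 ↦ 3
α = 1, β = 1 ↦ 3
α = 1, β = 2 ↦ 3
α = 1, β = 3 ↦ 3
α = 2, β = 0 ↦ 3
α = 2, β = 1 ↦ 3
α = 2, β = 2 ↦ 3
α = 2, β = 3 ↦ 3
α = 3, β = 0 ↦ 3
α = 3, β = 1 ↦ 3
α = 3, β = 2 ↦ 3
α = 3, β = 3 ↦ 3
Every assignment gives a value ≥ 3.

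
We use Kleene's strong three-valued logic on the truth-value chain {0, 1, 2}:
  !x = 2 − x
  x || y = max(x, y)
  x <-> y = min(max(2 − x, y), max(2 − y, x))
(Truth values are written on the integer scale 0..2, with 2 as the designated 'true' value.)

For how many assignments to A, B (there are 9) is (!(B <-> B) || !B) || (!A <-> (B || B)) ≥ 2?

4

A = 0, B = 0 ↦ 2  ≥
A = 0, B = 1 ↦ 1  <
A = 0, B = 2 ↦ 2  ≥
A = 1, B = 0 ↦ 2  ≥
A = 1, B = 1 ↦ 1  <
A = 1, B = 2 ↦ 1  <
A = 2, B = 0 ↦ 2  ≥
A = 2, B = 1 ↦ 1  <
A = 2, B = 2 ↦ 0  <
So 4 of the 9 assignments meet the threshold.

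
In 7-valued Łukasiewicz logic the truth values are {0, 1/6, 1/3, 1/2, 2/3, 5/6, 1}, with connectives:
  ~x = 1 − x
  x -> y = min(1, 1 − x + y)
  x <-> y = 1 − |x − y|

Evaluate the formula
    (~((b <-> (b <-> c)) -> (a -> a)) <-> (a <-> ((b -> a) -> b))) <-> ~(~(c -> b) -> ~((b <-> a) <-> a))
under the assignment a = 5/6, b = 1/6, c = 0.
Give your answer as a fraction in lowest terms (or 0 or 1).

b <-> c = 1/6 <-> 0 = 5/6
b <-> (b <-> c) = 1/6 <-> 5/6 = 1/3
a -> a = 5/6 -> 5/6 = 1
(b <-> (b <-> c)) -> (a -> a) = 1/3 -> 1 = 1
~((b <-> (b <-> c)) -> (a -> a)) = ~1 = 0
b -> a = 1/6 -> 5/6 = 1
(b -> a) -> b = 1 -> 1/6 = 1/6
a <-> ((b -> a) -> b) = 5/6 <-> 1/6 = 1/3
~((b <-> (b <-> c)) -> (a -> a)) <-> (a <-> ((b -> a) -> b)) = 0 <-> 1/3 = 2/3
c -> b = 0 -> 1/6 = 1
~(c -> b) = ~1 = 0
b <-> a = 1/6 <-> 5/6 = 1/3
(b <-> a) <-> a = 1/3 <-> 5/6 = 1/2
~((b <-> a) <-> a) = ~1/2 = 1/2
~(c -> b) -> ~((b <-> a) <-> a) = 0 -> 1/2 = 1
~(~(c -> b) -> ~((b <-> a) <-> a)) = ~1 = 0
(~((b <-> (b <-> c)) -> (a -> a)) <-> (a <-> ((b -> a) -> b))) <-> ~(~(c -> b) -> ~((b <-> a) <-> a)) = 2/3 <-> 0 = 1/3

1/3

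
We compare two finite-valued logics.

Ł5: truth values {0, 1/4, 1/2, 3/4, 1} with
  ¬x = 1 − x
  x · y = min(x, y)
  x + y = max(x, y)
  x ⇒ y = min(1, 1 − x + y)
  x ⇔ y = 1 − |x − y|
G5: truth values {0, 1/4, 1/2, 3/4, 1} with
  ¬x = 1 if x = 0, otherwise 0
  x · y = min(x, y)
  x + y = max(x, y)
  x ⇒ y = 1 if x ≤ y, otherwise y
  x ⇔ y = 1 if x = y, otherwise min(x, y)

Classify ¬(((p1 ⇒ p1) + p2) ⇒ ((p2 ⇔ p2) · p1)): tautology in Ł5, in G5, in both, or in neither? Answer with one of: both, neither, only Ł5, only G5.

neither

In Ł5: at p1 = 1/4, p2 = 0 the value is 3/4 — not a tautology.
In G5: at p1 = 1/4, p2 = 0 the value is 0 — not a tautology.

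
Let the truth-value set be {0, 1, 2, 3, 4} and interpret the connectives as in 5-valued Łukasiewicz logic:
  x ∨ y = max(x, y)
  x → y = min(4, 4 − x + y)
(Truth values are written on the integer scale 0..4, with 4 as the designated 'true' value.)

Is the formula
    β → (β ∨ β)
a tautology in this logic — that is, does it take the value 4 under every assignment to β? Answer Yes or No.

β = 0 ↦ 4
β = 1 ↦ 4
β = 2 ↦ 4
β = 3 ↦ 4
β = 4 ↦ 4
Every assignment gives a value ≥ 4.

Yes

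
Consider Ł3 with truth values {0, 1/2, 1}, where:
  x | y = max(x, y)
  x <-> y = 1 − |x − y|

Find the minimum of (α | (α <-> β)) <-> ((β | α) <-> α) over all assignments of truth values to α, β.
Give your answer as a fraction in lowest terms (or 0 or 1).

1/2

Take α = 1/2, β = 0:
α <-> β = 1/2 <-> 0 = 1/2
α | (α <-> β) = 1/2 | 1/2 = 1/2
β | α = 0 | 1/2 = 1/2
(β | α) <-> α = 1/2 <-> 1/2 = 1
(α | (α <-> β)) <-> ((β | α) <-> α) = 1/2 <-> 1 = 1/2
No assignment yields a value below 1/2, so this is the minimum.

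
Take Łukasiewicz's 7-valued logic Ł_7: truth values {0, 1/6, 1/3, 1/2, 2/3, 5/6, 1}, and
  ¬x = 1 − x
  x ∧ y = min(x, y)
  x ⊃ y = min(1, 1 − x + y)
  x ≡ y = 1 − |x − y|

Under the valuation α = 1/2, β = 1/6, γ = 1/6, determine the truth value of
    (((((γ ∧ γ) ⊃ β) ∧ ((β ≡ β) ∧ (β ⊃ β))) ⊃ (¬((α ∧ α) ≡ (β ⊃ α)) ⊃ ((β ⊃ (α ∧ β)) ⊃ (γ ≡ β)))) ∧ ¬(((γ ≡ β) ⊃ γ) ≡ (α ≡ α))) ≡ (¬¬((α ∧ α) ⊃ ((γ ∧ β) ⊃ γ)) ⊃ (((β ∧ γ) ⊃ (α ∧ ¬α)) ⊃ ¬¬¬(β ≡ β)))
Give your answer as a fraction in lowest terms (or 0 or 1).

1/6

γ ∧ γ = 1/6 ∧ 1/6 = 1/6
(γ ∧ γ) ⊃ β = 1/6 ⊃ 1/6 = 1
β ≡ β = 1/6 ≡ 1/6 = 1
β ⊃ β = 1/6 ⊃ 1/6 = 1
(β ≡ β) ∧ (β ⊃ β) = 1 ∧ 1 = 1
((γ ∧ γ) ⊃ β) ∧ ((β ≡ β) ∧ (β ⊃ β)) = 1 ∧ 1 = 1
α ∧ α = 1/2 ∧ 1/2 = 1/2
β ⊃ α = 1/6 ⊃ 1/2 = 1
(α ∧ α) ≡ (β ⊃ α) = 1/2 ≡ 1 = 1/2
¬((α ∧ α) ≡ (β ⊃ α)) = ¬1/2 = 1/2
α ∧ β = 1/2 ∧ 1/6 = 1/6
β ⊃ (α ∧ β) = 1/6 ⊃ 1/6 = 1
γ ≡ β = 1/6 ≡ 1/6 = 1
(β ⊃ (α ∧ β)) ⊃ (γ ≡ β) = 1 ⊃ 1 = 1
¬((α ∧ α) ≡ (β ⊃ α)) ⊃ ((β ⊃ (α ∧ β)) ⊃ (γ ≡ β)) = 1/2 ⊃ 1 = 1
(((γ ∧ γ) ⊃ β) ∧ ((β ≡ β) ∧ (β ⊃ β))) ⊃ (¬((α ∧ α) ≡ (β ⊃ α)) ⊃ ((β ⊃ (α ∧ β)) ⊃ (γ ≡ β))) = 1 ⊃ 1 = 1
γ ≡ β = 1/6 ≡ 1/6 = 1
(γ ≡ β) ⊃ γ = 1 ⊃ 1/6 = 1/6
α ≡ α = 1/2 ≡ 1/2 = 1
((γ ≡ β) ⊃ γ) ≡ (α ≡ α) = 1/6 ≡ 1 = 1/6
¬(((γ ≡ β) ⊃ γ) ≡ (α ≡ α)) = ¬1/6 = 5/6
((((γ ∧ γ) ⊃ β) ∧ ((β ≡ β) ∧ (β ⊃ β))) ⊃ (¬((α ∧ α) ≡ (β ⊃ α)) ⊃ ((β ⊃ (α ∧ β)) ⊃ (γ ≡ β)))) ∧ ¬(((γ ≡ β) ⊃ γ) ≡ (α ≡ α)) = 1 ∧ 5/6 = 5/6
α ∧ α = 1/2 ∧ 1/2 = 1/2
γ ∧ β = 1/6 ∧ 1/6 = 1/6
(γ ∧ β) ⊃ γ = 1/6 ⊃ 1/6 = 1
(α ∧ α) ⊃ ((γ ∧ β) ⊃ γ) = 1/2 ⊃ 1 = 1
¬((α ∧ α) ⊃ ((γ ∧ β) ⊃ γ)) = ¬1 = 0
¬¬((α ∧ α) ⊃ ((γ ∧ β) ⊃ γ)) = ¬0 = 1
β ∧ γ = 1/6 ∧ 1/6 = 1/6
¬α = ¬1/2 = 1/2
α ∧ ¬α = 1/2 ∧ 1/2 = 1/2
(β ∧ γ) ⊃ (α ∧ ¬α) = 1/6 ⊃ 1/2 = 1
β ≡ β = 1/6 ≡ 1/6 = 1
¬(β ≡ β) = ¬1 = 0
¬¬(β ≡ β) = ¬0 = 1
¬¬¬(β ≡ β) = ¬1 = 0
((β ∧ γ) ⊃ (α ∧ ¬α)) ⊃ ¬¬¬(β ≡ β) = 1 ⊃ 0 = 0
¬¬((α ∧ α) ⊃ ((γ ∧ β) ⊃ γ)) ⊃ (((β ∧ γ) ⊃ (α ∧ ¬α)) ⊃ ¬¬¬(β ≡ β)) = 1 ⊃ 0 = 0
(((((γ ∧ γ) ⊃ β) ∧ ((β ≡ β) ∧ (β ⊃ β))) ⊃ (¬((α ∧ α) ≡ (β ⊃ α)) ⊃ ((β ⊃ (α ∧ β)) ⊃ (γ ≡ β)))) ∧ ¬(((γ ≡ β) ⊃ γ) ≡ (α ≡ α))) ≡ (¬¬((α ∧ α) ⊃ ((γ ∧ β) ⊃ γ)) ⊃ (((β ∧ γ) ⊃ (α ∧ ¬α)) ⊃ ¬¬¬(β ≡ β))) = 5/6 ≡ 0 = 1/6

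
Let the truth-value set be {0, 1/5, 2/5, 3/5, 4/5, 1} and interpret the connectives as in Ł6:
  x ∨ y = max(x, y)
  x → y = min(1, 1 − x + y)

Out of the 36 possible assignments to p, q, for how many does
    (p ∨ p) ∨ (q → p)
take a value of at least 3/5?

30

value 1: 21 assignments (counts)
value 4/5: 5 assignments (counts)
value 3/5: 4 assignments (counts)
value 2/5: 3 assignments
value 1/5: 2 assignments
value 0: 1 assignment
So 30 of the 36 assignments meet the threshold.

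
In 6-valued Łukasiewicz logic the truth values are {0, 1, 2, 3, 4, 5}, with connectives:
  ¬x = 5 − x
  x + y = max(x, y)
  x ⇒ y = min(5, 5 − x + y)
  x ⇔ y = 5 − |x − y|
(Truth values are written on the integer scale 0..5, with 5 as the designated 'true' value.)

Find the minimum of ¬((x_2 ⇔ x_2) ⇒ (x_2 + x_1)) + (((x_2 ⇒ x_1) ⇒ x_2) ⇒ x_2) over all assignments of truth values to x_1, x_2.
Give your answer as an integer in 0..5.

3

Take x_1 = 0, x_2 = 2:
x_2 ⇔ x_2 = 2 ⇔ 2 = 5
x_2 + x_1 = 2 + 0 = 2
(x_2 ⇔ x_2) ⇒ (x_2 + x_1) = 5 ⇒ 2 = 2
¬((x_2 ⇔ x_2) ⇒ (x_2 + x_1)) = ¬2 = 3
x_2 ⇒ x_1 = 2 ⇒ 0 = 3
(x_2 ⇒ x_1) ⇒ x_2 = 3 ⇒ 2 = 4
((x_2 ⇒ x_1) ⇒ x_2) ⇒ x_2 = 4 ⇒ 2 = 3
¬((x_2 ⇔ x_2) ⇒ (x_2 + x_1)) + (((x_2 ⇒ x_1) ⇒ x_2) ⇒ x_2) = 3 + 3 = 3
No assignment yields a value below 3, so this is the minimum.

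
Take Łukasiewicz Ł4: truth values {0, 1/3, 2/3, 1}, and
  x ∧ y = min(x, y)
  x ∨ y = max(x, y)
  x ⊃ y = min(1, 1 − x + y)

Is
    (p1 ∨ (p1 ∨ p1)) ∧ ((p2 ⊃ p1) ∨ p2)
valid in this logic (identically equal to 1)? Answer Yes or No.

Counterexample: take p1 = 0, p2 = 0.
p1 ∨ p1 = 0 ∨ 0 = 0
p1 ∨ (p1 ∨ p1) = 0 ∨ 0 = 0
p2 ⊃ p1 = 0 ⊃ 0 = 1
(p2 ⊃ p1) ∨ p2 = 1 ∨ 0 = 1
(p1 ∨ (p1 ∨ p1)) ∧ ((p2 ⊃ p1) ∨ p2) = 0 ∧ 1 = 0
This gives 0 ≠ 1.

No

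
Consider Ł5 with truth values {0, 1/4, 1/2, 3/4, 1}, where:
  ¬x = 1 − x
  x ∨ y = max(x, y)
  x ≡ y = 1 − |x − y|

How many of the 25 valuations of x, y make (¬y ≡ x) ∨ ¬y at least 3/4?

18

value 1: 9 assignments (counts)
value 3/4: 9 assignments (counts)
value 1/2: 4 assignments
value 1/4: 2 assignments
value 0: 1 assignment
So 18 of the 25 assignments meet the threshold.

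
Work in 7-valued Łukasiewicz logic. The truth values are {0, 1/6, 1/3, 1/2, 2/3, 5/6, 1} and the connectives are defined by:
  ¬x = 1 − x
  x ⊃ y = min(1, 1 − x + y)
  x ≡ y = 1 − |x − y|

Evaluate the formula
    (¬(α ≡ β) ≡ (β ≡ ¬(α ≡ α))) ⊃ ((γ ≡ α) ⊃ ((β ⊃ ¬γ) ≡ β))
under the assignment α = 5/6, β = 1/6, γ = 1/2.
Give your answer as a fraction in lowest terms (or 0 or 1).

2/3

α ≡ β = 5/6 ≡ 1/6 = 1/3
¬(α ≡ β) = ¬1/3 = 2/3
α ≡ α = 5/6 ≡ 5/6 = 1
¬(α ≡ α) = ¬1 = 0
β ≡ ¬(α ≡ α) = 1/6 ≡ 0 = 5/6
¬(α ≡ β) ≡ (β ≡ ¬(α ≡ α)) = 2/3 ≡ 5/6 = 5/6
γ ≡ α = 1/2 ≡ 5/6 = 2/3
¬γ = ¬1/2 = 1/2
β ⊃ ¬γ = 1/6 ⊃ 1/2 = 1
(β ⊃ ¬γ) ≡ β = 1 ≡ 1/6 = 1/6
(γ ≡ α) ⊃ ((β ⊃ ¬γ) ≡ β) = 2/3 ⊃ 1/6 = 1/2
(¬(α ≡ β) ≡ (β ≡ ¬(α ≡ α))) ⊃ ((γ ≡ α) ⊃ ((β ⊃ ¬γ) ≡ β)) = 5/6 ⊃ 1/2 = 2/3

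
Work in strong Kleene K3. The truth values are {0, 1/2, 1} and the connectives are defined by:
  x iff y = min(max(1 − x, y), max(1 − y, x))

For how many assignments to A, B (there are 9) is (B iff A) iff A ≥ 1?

2

A = 0, B = 0 ↦ 0  <
A = 0, B = 1/2 ↦ 1/2  <
A = 0, B = 1 ↦ 1  ≥
A = 1/2, B = 0 ↦ 1/2  <
A = 1/2, B = 1/2 ↦ 1/2  <
A = 1/2, B = 1 ↦ 1/2  <
A = 1, B = 0 ↦ 0  <
A = 1, B = 1/2 ↦ 1/2  <
A = 1, B = 1 ↦ 1  ≥
So 2 of the 9 assignments meet the threshold.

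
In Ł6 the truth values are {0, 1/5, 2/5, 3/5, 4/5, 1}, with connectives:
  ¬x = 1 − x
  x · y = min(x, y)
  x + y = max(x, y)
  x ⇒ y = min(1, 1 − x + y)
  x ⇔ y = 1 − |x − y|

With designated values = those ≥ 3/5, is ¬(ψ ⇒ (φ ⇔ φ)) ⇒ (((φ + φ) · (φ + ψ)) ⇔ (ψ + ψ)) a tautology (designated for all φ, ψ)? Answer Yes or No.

At φ = 0, ψ = 3/5, for instance:
φ ⇔ φ = 0 ⇔ 0 = 1
ψ ⇒ (φ ⇔ φ) = 3/5 ⇒ 1 = 1
¬(ψ ⇒ (φ ⇔ φ)) = ¬1 = 0
φ + φ = 0 + 0 = 0
φ + ψ = 0 + 3/5 = 3/5
(φ + φ) · (φ + ψ) = 0 · 3/5 = 0
ψ + ψ = 3/5 + 3/5 = 3/5
((φ + φ) · (φ + ψ)) ⇔ (ψ + ψ) = 0 ⇔ 3/5 = 2/5
¬(ψ ⇒ (φ ⇔ φ)) ⇒ (((φ + φ) · (φ + ψ)) ⇔ (ψ + ψ)) = 0 ⇒ 2/5 = 1
and checking the remaining 35 assignments likewise gives ≥ 3/5 in every case.

Yes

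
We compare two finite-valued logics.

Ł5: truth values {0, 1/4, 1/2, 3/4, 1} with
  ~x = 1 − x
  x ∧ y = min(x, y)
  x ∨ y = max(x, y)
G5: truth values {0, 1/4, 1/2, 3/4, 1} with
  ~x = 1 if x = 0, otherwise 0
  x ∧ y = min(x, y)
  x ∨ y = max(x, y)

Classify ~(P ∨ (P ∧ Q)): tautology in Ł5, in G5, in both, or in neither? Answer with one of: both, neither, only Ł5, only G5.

In Ł5: at P = 1/4, Q = 0 the value is 3/4 — not a tautology.
In G5: at P = 1/4, Q = 0 the value is 0 — not a tautology.

neither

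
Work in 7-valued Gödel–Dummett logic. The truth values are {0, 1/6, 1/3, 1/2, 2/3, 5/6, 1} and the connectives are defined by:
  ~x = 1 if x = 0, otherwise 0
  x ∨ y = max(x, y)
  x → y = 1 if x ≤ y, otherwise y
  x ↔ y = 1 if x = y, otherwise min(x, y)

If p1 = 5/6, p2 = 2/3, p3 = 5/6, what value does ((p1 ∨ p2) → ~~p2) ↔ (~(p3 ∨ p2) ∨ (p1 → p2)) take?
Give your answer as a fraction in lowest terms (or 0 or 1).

p1 ∨ p2 = 5/6 ∨ 2/3 = 5/6
~p2 = ~2/3 = 0
~~p2 = ~0 = 1
(p1 ∨ p2) → ~~p2 = 5/6 → 1 = 1
p3 ∨ p2 = 5/6 ∨ 2/3 = 5/6
~(p3 ∨ p2) = ~5/6 = 0
p1 → p2 = 5/6 → 2/3 = 2/3
~(p3 ∨ p2) ∨ (p1 → p2) = 0 ∨ 2/3 = 2/3
((p1 ∨ p2) → ~~p2) ↔ (~(p3 ∨ p2) ∨ (p1 → p2)) = 1 ↔ 2/3 = 2/3

2/3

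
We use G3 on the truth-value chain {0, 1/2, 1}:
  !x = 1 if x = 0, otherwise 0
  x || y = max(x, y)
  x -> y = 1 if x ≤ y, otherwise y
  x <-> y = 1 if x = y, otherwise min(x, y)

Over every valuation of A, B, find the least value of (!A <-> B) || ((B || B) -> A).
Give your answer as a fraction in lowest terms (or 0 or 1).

1/2

Take A = 0, B = 1/2:
!A = !0 = 1
!A <-> B = 1 <-> 1/2 = 1/2
B || B = 1/2 || 1/2 = 1/2
(B || B) -> A = 1/2 -> 0 = 0
(!A <-> B) || ((B || B) -> A) = 1/2 || 0 = 1/2
No assignment yields a value below 1/2, so this is the minimum.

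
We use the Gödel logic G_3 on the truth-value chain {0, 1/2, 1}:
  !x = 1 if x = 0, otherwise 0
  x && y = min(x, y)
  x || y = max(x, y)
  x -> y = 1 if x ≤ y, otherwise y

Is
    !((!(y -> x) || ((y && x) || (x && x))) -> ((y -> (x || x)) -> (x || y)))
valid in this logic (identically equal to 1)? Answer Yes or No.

Counterexample: take x = 0, y = 0.
y -> x = 0 -> 0 = 1
!(y -> x) = !1 = 0
y && x = 0 && 0 = 0
x && x = 0 && 0 = 0
(y && x) || (x && x) = 0 || 0 = 0
!(y -> x) || ((y && x) || (x && x)) = 0 || 0 = 0
x || x = 0 || 0 = 0
y -> (x || x) = 0 -> 0 = 1
x || y = 0 || 0 = 0
(y -> (x || x)) -> (x || y) = 1 -> 0 = 0
(!(y -> x) || ((y && x) || (x && x))) -> ((y -> (x || x)) -> (x || y)) = 0 -> 0 = 1
!((!(y -> x) || ((y && x) || (x && x))) -> ((y -> (x || x)) -> (x || y))) = !1 = 0
This gives 0 ≠ 1.

No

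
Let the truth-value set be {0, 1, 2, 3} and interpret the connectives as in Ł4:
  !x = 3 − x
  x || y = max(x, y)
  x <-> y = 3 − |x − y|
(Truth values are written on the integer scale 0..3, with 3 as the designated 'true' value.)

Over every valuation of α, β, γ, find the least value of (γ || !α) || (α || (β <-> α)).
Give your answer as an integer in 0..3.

2

Take α = 1, β = 0, γ = 0:
!α = !1 = 2
γ || !α = 0 || 2 = 2
β <-> α = 0 <-> 1 = 2
α || (β <-> α) = 1 || 2 = 2
(γ || !α) || (α || (β <-> α)) = 2 || 2 = 2
No assignment yields a value below 2, so this is the minimum.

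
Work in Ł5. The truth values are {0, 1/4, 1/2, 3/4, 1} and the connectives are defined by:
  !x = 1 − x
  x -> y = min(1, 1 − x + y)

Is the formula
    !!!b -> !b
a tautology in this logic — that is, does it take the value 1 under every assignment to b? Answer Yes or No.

b = 0 ↦ 1
b = 1/4 ↦ 1
b = 1/2 ↦ 1
b = 3/4 ↦ 1
b = 1 ↦ 1
Every assignment gives a value ≥ 1.

Yes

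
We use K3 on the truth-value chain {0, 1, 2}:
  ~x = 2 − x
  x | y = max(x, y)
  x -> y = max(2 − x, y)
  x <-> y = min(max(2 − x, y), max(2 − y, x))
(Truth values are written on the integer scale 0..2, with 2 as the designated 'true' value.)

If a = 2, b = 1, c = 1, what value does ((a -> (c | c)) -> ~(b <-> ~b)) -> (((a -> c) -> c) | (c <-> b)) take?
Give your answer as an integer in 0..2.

c | c = 1 | 1 = 1
a -> (c | c) = 2 -> 1 = 1
~b = ~1 = 1
b <-> ~b = 1 <-> 1 = 1
~(b <-> ~b) = ~1 = 1
(a -> (c | c)) -> ~(b <-> ~b) = 1 -> 1 = 1
a -> c = 2 -> 1 = 1
(a -> c) -> c = 1 -> 1 = 1
c <-> b = 1 <-> 1 = 1
((a -> c) -> c) | (c <-> b) = 1 | 1 = 1
((a -> (c | c)) -> ~(b <-> ~b)) -> (((a -> c) -> c) | (c <-> b)) = 1 -> 1 = 1

1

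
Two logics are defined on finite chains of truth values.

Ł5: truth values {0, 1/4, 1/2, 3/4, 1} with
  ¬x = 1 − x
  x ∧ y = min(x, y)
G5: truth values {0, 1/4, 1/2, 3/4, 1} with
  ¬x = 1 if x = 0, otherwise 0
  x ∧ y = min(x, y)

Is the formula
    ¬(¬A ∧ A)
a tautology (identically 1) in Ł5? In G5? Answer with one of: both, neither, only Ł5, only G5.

In Ł5: at A = 1/4 the value is 3/4 — not a tautology.
In G5: every assignment gives 1 — tautology.

only G5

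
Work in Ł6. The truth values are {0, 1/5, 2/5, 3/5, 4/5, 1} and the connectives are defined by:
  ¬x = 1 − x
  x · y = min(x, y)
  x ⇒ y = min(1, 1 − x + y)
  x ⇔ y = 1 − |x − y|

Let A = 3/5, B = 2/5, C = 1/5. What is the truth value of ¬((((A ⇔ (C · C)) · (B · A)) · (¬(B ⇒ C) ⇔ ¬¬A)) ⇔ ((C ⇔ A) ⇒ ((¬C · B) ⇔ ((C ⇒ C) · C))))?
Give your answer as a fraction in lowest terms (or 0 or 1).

3/5

C · C = 1/5 · 1/5 = 1/5
A ⇔ (C · C) = 3/5 ⇔ 1/5 = 3/5
B · A = 2/5 · 3/5 = 2/5
(A ⇔ (C · C)) · (B · A) = 3/5 · 2/5 = 2/5
B ⇒ C = 2/5 ⇒ 1/5 = 4/5
¬(B ⇒ C) = ¬4/5 = 1/5
¬A = ¬3/5 = 2/5
¬¬A = ¬2/5 = 3/5
¬(B ⇒ C) ⇔ ¬¬A = 1/5 ⇔ 3/5 = 3/5
((A ⇔ (C · C)) · (B · A)) · (¬(B ⇒ C) ⇔ ¬¬A) = 2/5 · 3/5 = 2/5
C ⇔ A = 1/5 ⇔ 3/5 = 3/5
¬C = ¬1/5 = 4/5
¬C · B = 4/5 · 2/5 = 2/5
C ⇒ C = 1/5 ⇒ 1/5 = 1
(C ⇒ C) · C = 1 · 1/5 = 1/5
(¬C · B) ⇔ ((C ⇒ C) · C) = 2/5 ⇔ 1/5 = 4/5
(C ⇔ A) ⇒ ((¬C · B) ⇔ ((C ⇒ C) · C)) = 3/5 ⇒ 4/5 = 1
(((A ⇔ (C · C)) · (B · A)) · (¬(B ⇒ C) ⇔ ¬¬A)) ⇔ ((C ⇔ A) ⇒ ((¬C · B) ⇔ ((C ⇒ C) · C))) = 2/5 ⇔ 1 = 2/5
¬((((A ⇔ (C · C)) · (B · A)) · (¬(B ⇒ C) ⇔ ¬¬A)) ⇔ ((C ⇔ A) ⇒ ((¬C · B) ⇔ ((C ⇒ C) · C)))) = ¬2/5 = 3/5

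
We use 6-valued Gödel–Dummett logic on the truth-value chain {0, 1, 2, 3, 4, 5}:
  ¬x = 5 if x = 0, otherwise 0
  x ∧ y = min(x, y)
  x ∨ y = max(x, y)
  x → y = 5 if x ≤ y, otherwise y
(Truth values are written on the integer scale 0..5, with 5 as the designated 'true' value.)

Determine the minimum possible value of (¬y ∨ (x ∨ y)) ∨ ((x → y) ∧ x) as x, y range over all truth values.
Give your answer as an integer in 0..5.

1

Take x = 0, y = 1:
¬y = ¬1 = 0
x ∨ y = 0 ∨ 1 = 1
¬y ∨ (x ∨ y) = 0 ∨ 1 = 1
x → y = 0 → 1 = 5
(x → y) ∧ x = 5 ∧ 0 = 0
(¬y ∨ (x ∨ y)) ∨ ((x → y) ∧ x) = 1 ∨ 0 = 1
No assignment yields a value below 1, so this is the minimum.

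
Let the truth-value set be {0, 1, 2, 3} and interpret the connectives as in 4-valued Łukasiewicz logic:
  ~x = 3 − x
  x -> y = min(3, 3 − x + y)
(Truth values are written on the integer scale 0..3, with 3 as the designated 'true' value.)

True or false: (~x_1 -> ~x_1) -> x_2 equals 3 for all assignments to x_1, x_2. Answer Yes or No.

Counterexample: take x_1 = 0, x_2 = 0.
~x_1 = ~0 = 3
~x_1 = ~0 = 3
~x_1 -> ~x_1 = 3 -> 3 = 3
(~x_1 -> ~x_1) -> x_2 = 3 -> 0 = 0
This gives 0 ≠ 3.

No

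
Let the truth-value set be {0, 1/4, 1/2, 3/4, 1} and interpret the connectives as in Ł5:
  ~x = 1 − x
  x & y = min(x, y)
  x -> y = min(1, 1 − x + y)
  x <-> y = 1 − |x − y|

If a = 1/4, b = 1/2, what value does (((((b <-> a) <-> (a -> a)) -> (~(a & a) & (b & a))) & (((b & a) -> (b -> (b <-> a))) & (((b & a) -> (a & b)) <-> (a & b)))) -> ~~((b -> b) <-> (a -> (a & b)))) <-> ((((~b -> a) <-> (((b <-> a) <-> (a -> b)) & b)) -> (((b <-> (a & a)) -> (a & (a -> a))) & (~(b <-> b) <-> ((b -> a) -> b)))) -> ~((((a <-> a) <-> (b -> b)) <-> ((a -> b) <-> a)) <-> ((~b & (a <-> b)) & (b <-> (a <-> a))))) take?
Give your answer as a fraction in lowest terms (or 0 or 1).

b <-> a = 1/2 <-> 1/4 = 3/4
a -> a = 1/4 -> 1/4 = 1
(b <-> a) <-> (a -> a) = 3/4 <-> 1 = 3/4
a & a = 1/4 & 1/4 = 1/4
~(a & a) = ~1/4 = 3/4
b & a = 1/2 & 1/4 = 1/4
~(a & a) & (b & a) = 3/4 & 1/4 = 1/4
((b <-> a) <-> (a -> a)) -> (~(a & a) & (b & a)) = 3/4 -> 1/4 = 1/2
b & a = 1/2 & 1/4 = 1/4
b <-> a = 1/2 <-> 1/4 = 3/4
b -> (b <-> a) = 1/2 -> 3/4 = 1
(b & a) -> (b -> (b <-> a)) = 1/4 -> 1 = 1
b & a = 1/2 & 1/4 = 1/4
a & b = 1/4 & 1/2 = 1/4
(b & a) -> (a & b) = 1/4 -> 1/4 = 1
a & b = 1/4 & 1/2 = 1/4
((b & a) -> (a & b)) <-> (a & b) = 1 <-> 1/4 = 1/4
((b & a) -> (b -> (b <-> a))) & (((b & a) -> (a & b)) <-> (a & b)) = 1 & 1/4 = 1/4
(((b <-> a) <-> (a -> a)) -> (~(a & a) & (b & a))) & (((b & a) -> (b -> (b <-> a))) & (((b & a) -> (a & b)) <-> (a & b))) = 1/2 & 1/4 = 1/4
b -> b = 1/2 -> 1/2 = 1
a & b = 1/4 & 1/2 = 1/4
a -> (a & b) = 1/4 -> 1/4 = 1
(b -> b) <-> (a -> (a & b)) = 1 <-> 1 = 1
~((b -> b) <-> (a -> (a & b))) = ~1 = 0
~~((b -> b) <-> (a -> (a & b))) = ~0 = 1
((((b <-> a) <-> (a -> a)) -> (~(a & a) & (b & a))) & (((b & a) -> (b -> (b <-> a))) & (((b & a) -> (a & b)) <-> (a & b)))) -> ~~((b -> b) <-> (a -> (a & b))) = 1/4 -> 1 = 1
~b = ~1/2 = 1/2
~b -> a = 1/2 -> 1/4 = 3/4
b <-> a = 1/2 <-> 1/4 = 3/4
a -> b = 1/4 -> 1/2 = 1
(b <-> a) <-> (a -> b) = 3/4 <-> 1 = 3/4
((b <-> a) <-> (a -> b)) & b = 3/4 & 1/2 = 1/2
(~b -> a) <-> (((b <-> a) <-> (a -> b)) & b) = 3/4 <-> 1/2 = 3/4
a & a = 1/4 & 1/4 = 1/4
b <-> (a & a) = 1/2 <-> 1/4 = 3/4
a -> a = 1/4 -> 1/4 = 1
a & (a -> a) = 1/4 & 1 = 1/4
(b <-> (a & a)) -> (a & (a -> a)) = 3/4 -> 1/4 = 1/2
b <-> b = 1/2 <-> 1/2 = 1
~(b <-> b) = ~1 = 0
b -> a = 1/2 -> 1/4 = 3/4
(b -> a) -> b = 3/4 -> 1/2 = 3/4
~(b <-> b) <-> ((b -> a) -> b) = 0 <-> 3/4 = 1/4
((b <-> (a & a)) -> (a & (a -> a))) & (~(b <-> b) <-> ((b -> a) -> b)) = 1/2 & 1/4 = 1/4
((~b -> a) <-> (((b <-> a) <-> (a -> b)) & b)) -> (((b <-> (a & a)) -> (a & (a -> a))) & (~(b <-> b) <-> ((b -> a) -> b))) = 3/4 -> 1/4 = 1/2
a <-> a = 1/4 <-> 1/4 = 1
b -> b = 1/2 -> 1/2 = 1
(a <-> a) <-> (b -> b) = 1 <-> 1 = 1
a -> b = 1/4 -> 1/2 = 1
(a -> b) <-> a = 1 <-> 1/4 = 1/4
((a <-> a) <-> (b -> b)) <-> ((a -> b) <-> a) = 1 <-> 1/4 = 1/4
~b = ~1/2 = 1/2
a <-> b = 1/4 <-> 1/2 = 3/4
~b & (a <-> b) = 1/2 & 3/4 = 1/2
a <-> a = 1/4 <-> 1/4 = 1
b <-> (a <-> a) = 1/2 <-> 1 = 1/2
(~b & (a <-> b)) & (b <-> (a <-> a)) = 1/2 & 1/2 = 1/2
(((a <-> a) <-> (b -> b)) <-> ((a -> b) <-> a)) <-> ((~b & (a <-> b)) & (b <-> (a <-> a))) = 1/4 <-> 1/2 = 3/4
~((((a <-> a) <-> (b -> b)) <-> ((a -> b) <-> a)) <-> ((~b & (a <-> b)) & (b <-> (a <-> a)))) = ~3/4 = 1/4
(((~b -> a) <-> (((b <-> a) <-> (a -> b)) & b)) -> (((b <-> (a & a)) -> (a & (a -> a))) & (~(b <-> b) <-> ((b -> a) -> b)))) -> ~((((a <-> a) <-> (b -> b)) <-> ((a -> b) <-> a)) <-> ((~b & (a <-> b)) & (b <-> (a <-> a)))) = 1/2 -> 1/4 = 3/4
(((((b <-> a) <-> (a -> a)) -> (~(a & a) & (b & a))) & (((b & a) -> (b -> (b <-> a))) & (((b & a) -> (a & b)) <-> (a & b)))) -> ~~((b -> b) <-> (a -> (a & b)))) <-> ((((~b -> a) <-> (((b <-> a) <-> (a -> b)) & b)) -> (((b <-> (a & a)) -> (a & (a -> a))) & (~(b <-> b) <-> ((b -> a) -> b)))) -> ~((((a <-> a) <-> (b -> b)) <-> ((a -> b) <-> a)) <-> ((~b & (a <-> b)) & (b <-> (a <-> a))))) = 1 <-> 3/4 = 3/4

3/4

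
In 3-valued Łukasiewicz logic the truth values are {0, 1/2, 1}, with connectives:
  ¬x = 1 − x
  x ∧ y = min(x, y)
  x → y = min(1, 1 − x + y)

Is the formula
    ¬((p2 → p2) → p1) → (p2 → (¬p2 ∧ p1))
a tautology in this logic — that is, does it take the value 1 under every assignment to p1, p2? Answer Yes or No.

Counterexample: take p1 = 0, p2 = 1/2.
p2 → p2 = 1/2 → 1/2 = 1
(p2 → p2) → p1 = 1 → 0 = 0
¬((p2 → p2) → p1) = ¬0 = 1
¬p2 = ¬1/2 = 1/2
¬p2 ∧ p1 = 1/2 ∧ 0 = 0
p2 → (¬p2 ∧ p1) = 1/2 → 0 = 1/2
¬((p2 → p2) → p1) → (p2 → (¬p2 ∧ p1)) = 1 → 1/2 = 1/2
This gives 1/2 ≠ 1.

No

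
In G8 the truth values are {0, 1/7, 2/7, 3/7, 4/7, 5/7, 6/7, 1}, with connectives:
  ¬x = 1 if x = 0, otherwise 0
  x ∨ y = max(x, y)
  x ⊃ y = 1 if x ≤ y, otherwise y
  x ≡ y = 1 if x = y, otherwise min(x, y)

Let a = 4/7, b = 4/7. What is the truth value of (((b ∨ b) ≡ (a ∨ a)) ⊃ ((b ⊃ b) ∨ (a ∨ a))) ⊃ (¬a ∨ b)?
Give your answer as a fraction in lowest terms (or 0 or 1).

b ∨ b = 4/7 ∨ 4/7 = 4/7
a ∨ a = 4/7 ∨ 4/7 = 4/7
(b ∨ b) ≡ (a ∨ a) = 4/7 ≡ 4/7 = 1
b ⊃ b = 4/7 ⊃ 4/7 = 1
a ∨ a = 4/7 ∨ 4/7 = 4/7
(b ⊃ b) ∨ (a ∨ a) = 1 ∨ 4/7 = 1
((b ∨ b) ≡ (a ∨ a)) ⊃ ((b ⊃ b) ∨ (a ∨ a)) = 1 ⊃ 1 = 1
¬a = ¬4/7 = 0
¬a ∨ b = 0 ∨ 4/7 = 4/7
(((b ∨ b) ≡ (a ∨ a)) ⊃ ((b ⊃ b) ∨ (a ∨ a))) ⊃ (¬a ∨ b) = 1 ⊃ 4/7 = 4/7

4/7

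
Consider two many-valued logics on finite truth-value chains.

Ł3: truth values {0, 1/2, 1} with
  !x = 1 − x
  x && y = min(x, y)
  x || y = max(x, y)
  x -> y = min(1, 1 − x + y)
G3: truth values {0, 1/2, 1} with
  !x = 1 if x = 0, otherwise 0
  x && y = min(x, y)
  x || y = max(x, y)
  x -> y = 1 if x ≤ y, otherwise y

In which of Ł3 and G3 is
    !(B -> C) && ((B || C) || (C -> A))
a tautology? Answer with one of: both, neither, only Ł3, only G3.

In Ł3: at A = 0, B = 0, C = 0 the value is 0 — not a tautology.
In G3: at A = 0, B = 0, C = 0 the value is 0 — not a tautology.

neither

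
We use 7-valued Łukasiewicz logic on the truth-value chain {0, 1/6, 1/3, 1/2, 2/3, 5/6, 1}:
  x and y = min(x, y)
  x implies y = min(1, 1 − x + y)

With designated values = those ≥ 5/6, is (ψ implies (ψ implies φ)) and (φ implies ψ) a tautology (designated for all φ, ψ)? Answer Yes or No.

No

Counterexample: take φ = 0, ψ = 2/3.
ψ implies φ = 2/3 implies 0 = 1/3
ψ implies (ψ implies φ) = 2/3 implies 1/3 = 2/3
φ implies ψ = 0 implies 2/3 = 1
(ψ implies (ψ implies φ)) and (φ implies ψ) = 2/3 and 1 = 2/3
This gives 2/3, which is below 5/6.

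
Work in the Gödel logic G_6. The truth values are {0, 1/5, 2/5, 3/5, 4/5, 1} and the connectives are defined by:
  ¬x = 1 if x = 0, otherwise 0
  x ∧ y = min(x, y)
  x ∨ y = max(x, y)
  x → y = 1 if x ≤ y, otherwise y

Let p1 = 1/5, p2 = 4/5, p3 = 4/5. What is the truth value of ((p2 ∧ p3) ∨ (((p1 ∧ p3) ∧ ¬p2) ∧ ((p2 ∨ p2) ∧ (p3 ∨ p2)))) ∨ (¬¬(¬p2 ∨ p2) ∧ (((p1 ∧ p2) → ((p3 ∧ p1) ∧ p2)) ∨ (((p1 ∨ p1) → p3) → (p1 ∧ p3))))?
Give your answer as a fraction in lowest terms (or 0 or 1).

p2 ∧ p3 = 4/5 ∧ 4/5 = 4/5
p1 ∧ p3 = 1/5 ∧ 4/5 = 1/5
¬p2 = ¬4/5 = 0
(p1 ∧ p3) ∧ ¬p2 = 1/5 ∧ 0 = 0
p2 ∨ p2 = 4/5 ∨ 4/5 = 4/5
p3 ∨ p2 = 4/5 ∨ 4/5 = 4/5
(p2 ∨ p2) ∧ (p3 ∨ p2) = 4/5 ∧ 4/5 = 4/5
((p1 ∧ p3) ∧ ¬p2) ∧ ((p2 ∨ p2) ∧ (p3 ∨ p2)) = 0 ∧ 4/5 = 0
(p2 ∧ p3) ∨ (((p1 ∧ p3) ∧ ¬p2) ∧ ((p2 ∨ p2) ∧ (p3 ∨ p2))) = 4/5 ∨ 0 = 4/5
¬p2 = ¬4/5 = 0
¬p2 ∨ p2 = 0 ∨ 4/5 = 4/5
¬(¬p2 ∨ p2) = ¬4/5 = 0
¬¬(¬p2 ∨ p2) = ¬0 = 1
p1 ∧ p2 = 1/5 ∧ 4/5 = 1/5
p3 ∧ p1 = 4/5 ∧ 1/5 = 1/5
(p3 ∧ p1) ∧ p2 = 1/5 ∧ 4/5 = 1/5
(p1 ∧ p2) → ((p3 ∧ p1) ∧ p2) = 1/5 → 1/5 = 1
p1 ∨ p1 = 1/5 ∨ 1/5 = 1/5
(p1 ∨ p1) → p3 = 1/5 → 4/5 = 1
p1 ∧ p3 = 1/5 ∧ 4/5 = 1/5
((p1 ∨ p1) → p3) → (p1 ∧ p3) = 1 → 1/5 = 1/5
((p1 ∧ p2) → ((p3 ∧ p1) ∧ p2)) ∨ (((p1 ∨ p1) → p3) → (p1 ∧ p3)) = 1 ∨ 1/5 = 1
¬¬(¬p2 ∨ p2) ∧ (((p1 ∧ p2) → ((p3 ∧ p1) ∧ p2)) ∨ (((p1 ∨ p1) → p3) → (p1 ∧ p3))) = 1 ∧ 1 = 1
((p2 ∧ p3) ∨ (((p1 ∧ p3) ∧ ¬p2) ∧ ((p2 ∨ p2) ∧ (p3 ∨ p2)))) ∨ (¬¬(¬p2 ∨ p2) ∧ (((p1 ∧ p2) → ((p3 ∧ p1) ∧ p2)) ∨ (((p1 ∨ p1) → p3) → (p1 ∧ p3)))) = 4/5 ∨ 1 = 1

1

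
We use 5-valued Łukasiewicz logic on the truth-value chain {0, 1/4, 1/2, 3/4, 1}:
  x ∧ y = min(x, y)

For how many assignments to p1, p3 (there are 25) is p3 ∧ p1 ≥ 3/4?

value 1: 1 assignment (counts)
value 3/4: 3 assignments (counts)
value 1/2: 5 assignments
value 1/4: 7 assignments
value 0: 9 assignments
So 4 of the 25 assignments meet the threshold.

4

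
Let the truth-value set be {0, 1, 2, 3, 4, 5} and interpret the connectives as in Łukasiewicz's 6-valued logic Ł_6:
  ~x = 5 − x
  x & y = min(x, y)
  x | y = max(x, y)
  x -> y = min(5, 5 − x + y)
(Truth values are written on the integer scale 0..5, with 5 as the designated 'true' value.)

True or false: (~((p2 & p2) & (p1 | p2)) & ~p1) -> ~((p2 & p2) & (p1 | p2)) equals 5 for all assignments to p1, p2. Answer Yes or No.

Yes

At p1 = 4, p2 = 4, for instance:
p2 & p2 = 4 & 4 = 4
p1 | p2 = 4 | 4 = 4
(p2 & p2) & (p1 | p2) = 4 & 4 = 4
~((p2 & p2) & (p1 | p2)) = ~4 = 1
~p1 = ~4 = 1
~((p2 & p2) & (p1 | p2)) & ~p1 = 1 & 1 = 1
(~((p2 & p2) & (p1 | p2)) & ~p1) -> ~((p2 & p2) & (p1 | p2)) = 1 -> 1 = 5
and checking the remaining 35 assignments likewise gives ≥ 5 in every case.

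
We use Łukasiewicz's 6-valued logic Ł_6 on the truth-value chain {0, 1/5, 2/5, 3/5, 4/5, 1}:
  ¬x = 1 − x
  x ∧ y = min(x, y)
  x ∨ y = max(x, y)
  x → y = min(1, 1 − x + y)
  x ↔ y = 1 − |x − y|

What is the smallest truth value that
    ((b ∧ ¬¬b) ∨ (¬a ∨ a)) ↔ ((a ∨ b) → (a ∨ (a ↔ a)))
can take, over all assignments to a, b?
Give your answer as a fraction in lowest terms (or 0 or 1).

Take a = 2/5, b = 0:
¬b = ¬0 = 1
¬¬b = ¬1 = 0
b ∧ ¬¬b = 0 ∧ 0 = 0
¬a = ¬2/5 = 3/5
¬a ∨ a = 3/5 ∨ 2/5 = 3/5
(b ∧ ¬¬b) ∨ (¬a ∨ a) = 0 ∨ 3/5 = 3/5
a ∨ b = 2/5 ∨ 0 = 2/5
a ↔ a = 2/5 ↔ 2/5 = 1
a ∨ (a ↔ a) = 2/5 ∨ 1 = 1
(a ∨ b) → (a ∨ (a ↔ a)) = 2/5 → 1 = 1
((b ∧ ¬¬b) ∨ (¬a ∨ a)) ↔ ((a ∨ b) → (a ∨ (a ↔ a))) = 3/5 ↔ 1 = 3/5
No assignment yields a value below 3/5, so this is the minimum.

3/5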